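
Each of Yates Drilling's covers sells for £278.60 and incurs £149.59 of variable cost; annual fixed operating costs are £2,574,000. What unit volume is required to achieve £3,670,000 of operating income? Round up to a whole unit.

Contribution margin per unit = £278.60 − £149.59 = £129.01.
Units = (FC + target) / CM = (£2,574,000 + £3,670,000) / £129.01 = 48,399.35, so 48,400 covers.

48,400 covers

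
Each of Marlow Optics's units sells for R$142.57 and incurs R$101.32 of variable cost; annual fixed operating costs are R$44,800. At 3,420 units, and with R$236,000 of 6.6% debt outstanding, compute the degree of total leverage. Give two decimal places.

At 3,420 units, contribution = 3,420 × R$41.25 = R$141,075.00.
Subtracting fixed costs: EBIT = R$141,075.00 − R$44,800 = R$96,275.00. Interest = R$15,576.00.
DOL = R$141,075.00 ÷ R$96,275.00 = 1.4653; DFL = R$96,275.00 ÷ R$80,699.00 = 1.1930.
Combined leverage = 1.4653 × 1.1930 = 1.7481.

1.75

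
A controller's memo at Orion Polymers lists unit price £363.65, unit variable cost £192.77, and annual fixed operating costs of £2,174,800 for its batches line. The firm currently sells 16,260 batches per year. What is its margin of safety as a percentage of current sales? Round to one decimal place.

Each unit contributes £363.65 − £192.77 = £170.88. Break-even units = £2,174,800 ÷ £170.88 = 12,727.06; break-even revenue = 12,727.06 × £363.65 = £4,628,195.34.
Actual sales revenue = 16,260 × £363.65 = £5,912,949.00.
Margin of safety = (£5,912,949.00 − £4,628,195.34) ÷ £5,912,949.00 = 21.7%.

21.7%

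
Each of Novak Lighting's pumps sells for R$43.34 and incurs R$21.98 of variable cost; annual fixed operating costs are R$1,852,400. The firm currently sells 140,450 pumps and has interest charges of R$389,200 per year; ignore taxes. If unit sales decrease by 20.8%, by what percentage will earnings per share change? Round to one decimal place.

At 140,450 units, contribution = 140,450 × R$21.36 = R$3,000,012.00.
Subtracting fixed costs: EBIT = R$3,000,012.00 − R$1,852,400 = R$1,147,612.00.
Interest = R$389,200.00, so EBIT − I = R$758,412.00.
DCL = total CM / (EBIT − I) = R$3,000,012.00 / R$758,412.00 = 3.9556.
%ΔEPS = DCL × %ΔSales = 3.9556 × -20.8% = -82.3%.

-82.3%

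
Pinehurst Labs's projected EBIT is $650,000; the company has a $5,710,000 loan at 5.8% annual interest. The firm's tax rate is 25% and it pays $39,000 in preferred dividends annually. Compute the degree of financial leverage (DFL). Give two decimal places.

2.44

Annual interest charges come to $331,180.00.
Pre-tax preferred-dividend burden = $39,000 ÷ (1 − 0.25) = $52,000.00.
DFL = EBIT ÷ [EBIT − I − D_p/(1−t)] = $650,000 ÷ [$650,000 − $331,180.00 − $52,000.00] = $650,000 ÷ $266,820.00 = 2.4361.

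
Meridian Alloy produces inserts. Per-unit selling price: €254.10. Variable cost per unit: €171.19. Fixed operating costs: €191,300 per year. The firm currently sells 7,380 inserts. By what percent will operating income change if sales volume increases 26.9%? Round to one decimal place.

At 7,380 units, contribution = 7,380 × €82.91 = €611,875.80.
Operating income = contribution − fixed costs = €611,875.80 − €191,300 = €420,575.80.
DOL = contribution ÷ EBIT = €611,875.80 ÷ €420,575.80 = 1.4549.
%ΔEBIT = DOL × %ΔSales = 1.4549 × +26.9% = +39.1%.

+39.1%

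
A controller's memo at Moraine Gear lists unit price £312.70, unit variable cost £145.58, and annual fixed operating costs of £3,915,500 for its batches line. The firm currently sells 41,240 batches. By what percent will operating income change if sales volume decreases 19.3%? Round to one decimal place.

Contribution at this volume is 41,240 × £167.12 = £6,892,028.80.
Operating income = contribution − fixed costs = £6,892,028.80 − £3,915,500 = £2,976,528.80.
Degree of operating leverage = £6,892,028.80 / £2,976,528.80 = 2.3155.
Operating income changes by 2.3155 × -19.3% = -44.7%.

-44.7%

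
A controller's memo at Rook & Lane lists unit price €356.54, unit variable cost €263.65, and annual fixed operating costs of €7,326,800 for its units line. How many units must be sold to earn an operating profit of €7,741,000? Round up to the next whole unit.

Each unit contributes €356.54 − €263.65 = €92.89.
Need Q such that Q × €92.89 − €7,326,800 = €7,741,000, i.e. Q = €15,067,800 / €92.89 = 162,211.22 → 162,212.

162,212 units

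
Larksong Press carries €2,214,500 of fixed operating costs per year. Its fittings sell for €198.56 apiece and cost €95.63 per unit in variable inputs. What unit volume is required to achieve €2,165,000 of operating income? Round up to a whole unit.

Each unit contributes €198.56 − €95.63 = €102.93.
Need Q such that Q × €102.93 − €2,214,500 = €2,165,000, i.e. Q = €4,379,500 / €102.93 = 42,548.33 → 42,549.

42,549 fittings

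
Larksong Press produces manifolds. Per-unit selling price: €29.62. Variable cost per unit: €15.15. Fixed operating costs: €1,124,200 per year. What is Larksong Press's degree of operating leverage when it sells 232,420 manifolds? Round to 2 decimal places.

1.50

Total contribution margin = 232,420 × €14.47 = €3,363,117.40.
Operating income = contribution − fixed costs = €3,363,117.40 − €1,124,200 = €2,238,917.40.
Degree of operating leverage = €3,363,117.40 / €2,238,917.40 = 1.5021.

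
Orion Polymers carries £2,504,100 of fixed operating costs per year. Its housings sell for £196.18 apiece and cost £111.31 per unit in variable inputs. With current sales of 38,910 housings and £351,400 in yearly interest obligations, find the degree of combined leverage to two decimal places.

7.39

Contribution at this volume is 38,910 × £84.87 = £3,302,291.70.
Subtracting fixed costs: EBIT = £3,302,291.70 − £2,504,100 = £798,191.70. Interest = £351,400.00.
DOL = £3,302,291.70 ÷ £798,191.70 = 4.1372; DFL = £798,191.70 ÷ £446,791.70 = 1.7865.
DCL = DOL × DFL = 4.1372 × 1.7865 = 7.3911.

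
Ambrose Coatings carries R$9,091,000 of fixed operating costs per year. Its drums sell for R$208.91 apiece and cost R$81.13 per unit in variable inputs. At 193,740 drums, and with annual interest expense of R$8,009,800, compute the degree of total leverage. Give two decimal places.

3.23

At 193,740 units, contribution = 193,740 × R$127.78 = R$24,756,097.20.
Operating income = contribution − fixed costs = R$24,756,097.20 − R$9,091,000 = R$15,665,097.20. Interest = R$8,009,800.00, so EBIT − I = R$7,655,297.20.
DCL = contribution ÷ (EBIT − I) = R$24,756,097.20 ÷ R$7,655,297.20 = 3.2339.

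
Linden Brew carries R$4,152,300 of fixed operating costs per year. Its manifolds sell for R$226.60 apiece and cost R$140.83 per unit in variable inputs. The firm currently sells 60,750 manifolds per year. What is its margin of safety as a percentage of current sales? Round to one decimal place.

20.3%

Each unit contributes R$226.60 − R$140.83 = R$85.77. Break-even units = R$4,152,300 ÷ R$85.77 = 48,412.03; break-even revenue = 48,412.03 × R$226.60 = R$10,970,166.49.
Actual sales revenue = 60,750 × R$226.60 = R$13,765,950.00.
Margin of safety = (R$13,765,950.00 − R$10,970,166.49) ÷ R$13,765,950.00 = 20.3%.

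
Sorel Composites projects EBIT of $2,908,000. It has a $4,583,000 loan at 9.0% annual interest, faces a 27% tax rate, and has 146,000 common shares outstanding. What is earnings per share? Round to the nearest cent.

$12.48

Interest = $412,470.00, so EBT = $2,908,000 − $412,470.00 = $2,495,530.00.
After tax at 27%: net income = $2,495,530.00 × 0.73 = $1,821,736.90.
Per share: $1,821,736.90 / 146,000 shares = $12.48.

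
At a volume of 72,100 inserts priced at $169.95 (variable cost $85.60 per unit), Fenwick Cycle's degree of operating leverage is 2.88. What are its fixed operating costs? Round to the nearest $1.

Contribution at this volume is 72,100 × $84.35 = $6,081,635.00.
DOL = contribution / EBIT, so EBIT = $6,081,635.00 / 2.88 = $2,111,678.82.
Fixed costs = CM − EBIT = $6,081,635.00 − $2,111,678.82 = $3,969,956.

$3,969,956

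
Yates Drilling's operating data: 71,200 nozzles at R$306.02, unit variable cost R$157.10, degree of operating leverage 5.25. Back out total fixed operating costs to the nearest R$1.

R$8,583,465

Total contribution margin = 71,200 × R$148.92 = R$10,603,104.00.
Since DOL = CM ÷ EBIT, EBIT = R$10,603,104.00 ÷ 5.25 = R$2,019,638.86.
Fixed costs = CM − EBIT = R$10,603,104.00 − R$2,019,638.86 = R$8,583,465.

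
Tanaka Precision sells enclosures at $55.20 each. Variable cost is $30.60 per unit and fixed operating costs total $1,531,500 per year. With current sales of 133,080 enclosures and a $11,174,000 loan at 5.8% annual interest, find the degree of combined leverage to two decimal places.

2.99

Contribution at this volume is 133,080 × $24.60 = $3,273,768.00.
Operating income = contribution − fixed costs = $3,273,768.00 − $1,531,500 = $1,742,268.00. Interest = $648,092.00, so EBIT − I = $1,094,176.00.
Degree of total leverage = total CM / (EBIT − interest) = $3,273,768.00 / $1,094,176.00 = 2.9920.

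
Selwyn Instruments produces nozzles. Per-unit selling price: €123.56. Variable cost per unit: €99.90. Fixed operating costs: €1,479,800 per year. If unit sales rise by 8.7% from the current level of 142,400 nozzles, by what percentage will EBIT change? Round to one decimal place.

+15.5%

Contribution at this volume is 142,400 × €23.66 = €3,369,184.00.
EBIT = €3,369,184.00 − €1,479,800 = €1,889,384.00.
So DOL = total CM / EBIT = €3,369,184.00 / €1,889,384.00 = 1.7832.
So EBIT moves 1.7832 × (+8.7%) = +15.5%.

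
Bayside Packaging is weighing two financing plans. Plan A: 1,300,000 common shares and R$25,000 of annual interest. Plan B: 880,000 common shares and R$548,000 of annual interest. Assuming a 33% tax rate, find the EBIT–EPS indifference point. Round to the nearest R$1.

Set EPS_A = EPS_B: (EBIT − R$25,000)(1 − 0.33) ÷ 1,300,000 = (EBIT − R$548,000)(1 − 0.33) ÷ 880,000.
The (1 − t) factor cancels: (EBIT − 25,000) × 880,000 = (EBIT − 548,000) × 1,300,000.
Solving, EBIT = (548,000·1,300,000 − 25,000·880,000) / (1,300,000 − 880,000) = 690,400,000,000 / 420,000 = 1,643,809.52.

R$1,643,810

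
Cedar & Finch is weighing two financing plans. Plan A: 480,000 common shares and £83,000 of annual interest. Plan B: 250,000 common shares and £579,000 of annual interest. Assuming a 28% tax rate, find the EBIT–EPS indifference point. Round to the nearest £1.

£1,118,130

Set EPS_A = EPS_B: (EBIT − £83,000)(1 − 0.28) ÷ 480,000 = (EBIT − £579,000)(1 − 0.28) ÷ 250,000.
Cancelling (1 − t) and cross-multiplying: 250,000·(EBIT − 83,000) = 480,000·(EBIT − 579,000).
Solving, EBIT = (579,000·480,000 − 83,000·250,000) / (480,000 − 250,000) = 257,170,000,000 / 230,000 = 1,118,130.43.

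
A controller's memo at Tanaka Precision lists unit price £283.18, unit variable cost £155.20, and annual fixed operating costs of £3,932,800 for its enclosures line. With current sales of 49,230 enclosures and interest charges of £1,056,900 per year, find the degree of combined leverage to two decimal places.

At 49,230 units, contribution = 49,230 × £127.98 = £6,300,455.40.
Subtracting fixed costs: EBIT = £6,300,455.40 − £3,932,800 = £2,367,655.40. Interest = £1,056,900.00.
DOL = £6,300,455.40 ÷ £2,367,655.40 = 2.6611; DFL = £2,367,655.40 ÷ £1,310,755.40 = 1.8063.
Combined leverage = 2.6611 × 1.8063 = 4.8067.

4.81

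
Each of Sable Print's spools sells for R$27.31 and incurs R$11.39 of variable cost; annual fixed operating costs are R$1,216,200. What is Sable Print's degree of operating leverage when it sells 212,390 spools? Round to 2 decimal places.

Total contribution margin = 212,390 × R$15.92 = R$3,381,248.80.
Subtracting fixed costs: EBIT = R$3,381,248.80 − R$1,216,200 = R$2,165,048.80.
Degree of operating leverage = R$3,381,248.80 / R$2,165,048.80 = 1.5617.

1.56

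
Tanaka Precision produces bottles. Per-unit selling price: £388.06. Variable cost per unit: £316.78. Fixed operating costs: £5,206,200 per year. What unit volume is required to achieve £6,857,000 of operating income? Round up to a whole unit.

169,237 bottles

Contribution margin per unit = £388.06 − £316.78 = £71.28.
Units = (FC + target) / CM = (£5,206,200 + £6,857,000) / £71.28 = 169,236.81, so 169,237 bottles.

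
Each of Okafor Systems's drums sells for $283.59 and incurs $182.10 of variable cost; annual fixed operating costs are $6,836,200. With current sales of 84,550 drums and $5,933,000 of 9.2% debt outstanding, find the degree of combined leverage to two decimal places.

Contribution at this volume is 84,550 × $101.49 = $8,580,979.50.
Subtracting fixed costs: EBIT = $8,580,979.50 − $6,836,200 = $1,744,779.50. Interest = $545,836.00, so EBIT − I = $1,198,943.50.
Degree of total leverage = total CM / (EBIT − interest) = $8,580,979.50 / $1,198,943.50 = 7.1571.

7.16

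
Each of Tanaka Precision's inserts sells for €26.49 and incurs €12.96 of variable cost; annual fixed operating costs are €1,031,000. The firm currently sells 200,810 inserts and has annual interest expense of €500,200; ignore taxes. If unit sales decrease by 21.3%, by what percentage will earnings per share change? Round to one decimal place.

-48.8%

Contribution at this volume is 200,810 × €13.53 = €2,716,959.30.
Subtracting fixed costs: EBIT = €2,716,959.30 − €1,031,000 = €1,685,959.30.
After interest of €500,200.00, pre-tax earnings = €1,185,759.30.
DCL = total CM / (EBIT − I) = €2,716,959.30 / €1,185,759.30 = 2.2913.
%ΔEPS = DCL × %ΔSales = 2.2913 × -21.3% = -48.8%.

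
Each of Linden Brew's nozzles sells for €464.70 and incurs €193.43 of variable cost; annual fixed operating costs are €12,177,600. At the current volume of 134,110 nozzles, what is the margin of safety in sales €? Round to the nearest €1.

€41,460,038

Unit CM = price − variable cost = €464.70 − €193.43 = €271.27. Break-even units = €12,177,600 ÷ €271.27 = 44,891.07; break-even revenue = 44,891.07 × €464.70 = €20,860,879.27.
Actual sales revenue = 134,110 × €464.70 = €62,320,917.00.
Margin of safety = €62,320,917.00 − €20,860,879.27 = €41,460,038.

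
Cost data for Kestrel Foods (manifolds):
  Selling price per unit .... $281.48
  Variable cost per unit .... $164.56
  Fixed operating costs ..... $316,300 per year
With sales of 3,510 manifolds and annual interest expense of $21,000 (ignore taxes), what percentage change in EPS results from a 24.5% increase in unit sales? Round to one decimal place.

Contribution at this volume is 3,510 × $116.92 = $410,389.20.
Subtracting fixed costs: EBIT = $410,389.20 − $316,300 = $94,089.20.
After interest of $21,000.00, pre-tax earnings = $73,089.20.
DCL = total CM / (EBIT − I) = $410,389.20 / $73,089.20 = 5.6149.
EPS therefore changes by 5.6149 × (+24.5%) = +137.6%.

+137.6%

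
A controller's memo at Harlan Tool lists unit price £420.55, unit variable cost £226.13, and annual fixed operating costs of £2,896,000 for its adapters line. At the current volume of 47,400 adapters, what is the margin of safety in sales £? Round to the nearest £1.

Each unit contributes £420.55 − £226.13 = £194.42. Break-even units = £2,896,000 ÷ £194.42 = 14,895.59; break-even revenue = 14,895.59 × £420.55 = £6,264,339.06.
Current sales = 47,400 × £420.55 = £19,934,070.00.
Margin of safety = £19,934,070.00 − £6,264,339.06 = £13,669,731.

£13,669,731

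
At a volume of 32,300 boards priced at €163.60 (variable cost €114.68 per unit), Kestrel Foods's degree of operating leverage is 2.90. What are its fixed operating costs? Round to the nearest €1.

Contribution at this volume is 32,300 × €48.92 = €1,580,116.00.
DOL = contribution / EBIT, so EBIT = €1,580,116.00 / 2.90 = €544,867.59.
Fixed costs = CM − EBIT = €1,580,116.00 − €544,867.59 = €1,035,248.

€1,035,248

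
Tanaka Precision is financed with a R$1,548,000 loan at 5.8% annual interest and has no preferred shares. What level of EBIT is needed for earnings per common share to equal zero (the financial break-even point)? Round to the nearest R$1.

Annual interest = 5.8% × R$1,548,000 = R$89,784.00.
With no preferred dividends, EPS = 0 when EBIT exactly covers interest, so the financial break-even EBIT is R$89,784.00.

R$89,784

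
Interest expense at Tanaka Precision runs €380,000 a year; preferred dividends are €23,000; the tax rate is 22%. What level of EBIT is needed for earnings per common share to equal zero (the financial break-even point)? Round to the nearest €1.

Grossing the preferred dividend up to pre-tax terms: €23,000 / (1 − 0.22) = €29,487.18.
EPS = 0 when EBIT covers interest plus the pre-tax preferred burden: €380,000 + €29,487.18 = €409,487.18.

€409,487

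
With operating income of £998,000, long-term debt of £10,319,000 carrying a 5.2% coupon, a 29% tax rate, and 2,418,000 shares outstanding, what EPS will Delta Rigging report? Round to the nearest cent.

Pre-tax income = £998,000 − £536,588.00 = £461,412.00.
Net income = £461,412.00 × (1 − 0.29) = £327,602.52.
Per share: £327,602.52 / 2,418,000 shares = £0.14.

£0.14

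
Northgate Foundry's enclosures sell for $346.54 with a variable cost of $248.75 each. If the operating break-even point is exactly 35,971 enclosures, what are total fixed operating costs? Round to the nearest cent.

Each unit contributes $346.54 − $248.75 = $97.79.
Since BE = FC / CM, FC = 35,971 × $97.79 = $3,517,604.09.

$3,517,604.09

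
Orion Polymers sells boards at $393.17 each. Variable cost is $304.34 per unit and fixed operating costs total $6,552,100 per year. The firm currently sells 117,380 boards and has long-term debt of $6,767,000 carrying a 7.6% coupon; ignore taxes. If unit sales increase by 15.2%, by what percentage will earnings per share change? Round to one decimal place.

+47.2%

At 117,380 units, contribution = 117,380 × $88.83 = $10,426,865.40.
Subtracting fixed costs: EBIT = $10,426,865.40 − $6,552,100 = $3,874,765.40.
Interest = $514,292.00, so EBIT − I = $3,360,473.40.
Degree of combined leverage = contribution ÷ (EBIT − I) = $10,426,865.40 ÷ $3,360,473.40 = 3.1028.
%ΔEPS = DCL × %ΔSales = 3.1028 × +15.2% = +47.2%.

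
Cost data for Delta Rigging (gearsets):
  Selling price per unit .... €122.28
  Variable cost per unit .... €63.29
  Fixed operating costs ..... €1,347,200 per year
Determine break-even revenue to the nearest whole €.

CM per unit = €122.28 − €63.29 = €58.99; CM ratio = €58.99 / €122.28 = 0.4824.
Break-even sales = FC ÷ CM ratio = €1,347,200 × €122.28 / €58.99 = €2,792,602.

€2,792,602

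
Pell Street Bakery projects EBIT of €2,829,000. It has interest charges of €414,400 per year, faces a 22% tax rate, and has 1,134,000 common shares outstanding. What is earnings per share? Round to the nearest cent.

€1.66

Pre-tax income = €2,829,000 − €414,400.00 = €2,414,600.00.
After tax at 22%: net income = €2,414,600.00 × 0.78 = €1,883,388.00.
EPS = €1,883,388.00 ÷ 1,134,000 = €1.66.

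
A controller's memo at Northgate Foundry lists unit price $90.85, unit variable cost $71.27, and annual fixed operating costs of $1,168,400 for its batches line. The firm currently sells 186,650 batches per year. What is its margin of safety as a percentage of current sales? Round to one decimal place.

Unit CM = price − variable cost = $90.85 − $71.27 = $19.58. Break-even units = $1,168,400 ÷ $19.58 = 59,673.14; break-even revenue = 59,673.14 × $90.85 = $5,421,304.39.
Current sales = 186,650 × $90.85 = $16,957,152.50.
Margin of safety = ($16,957,152.50 − $5,421,304.39) ÷ $16,957,152.50 = 68.0%.

68.0%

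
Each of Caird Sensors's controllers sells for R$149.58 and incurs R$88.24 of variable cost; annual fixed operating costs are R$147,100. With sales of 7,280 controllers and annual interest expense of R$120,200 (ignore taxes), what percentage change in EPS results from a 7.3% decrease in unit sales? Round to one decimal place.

-18.2%

Contribution at this volume is 7,280 × R$61.34 = R$446,555.20.
Subtracting fixed costs: EBIT = R$446,555.20 − R$147,100 = R$299,455.20.
After interest of R$120,200.00, pre-tax earnings = R$179,255.20.
Degree of combined leverage = contribution ÷ (EBIT − I) = R$446,555.20 ÷ R$179,255.20 = 2.4912.
EPS therefore changes by 2.4912 × (-7.3%) = -18.2%.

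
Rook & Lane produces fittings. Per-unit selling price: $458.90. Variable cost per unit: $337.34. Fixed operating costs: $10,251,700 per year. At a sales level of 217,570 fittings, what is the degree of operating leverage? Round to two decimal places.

Contribution at this volume is 217,570 × $121.56 = $26,447,809.20.
EBIT = $26,447,809.20 − $10,251,700 = $16,196,109.20.
DOL = contribution ÷ EBIT = $26,447,809.20 ÷ $16,196,109.20 = 1.6330.

1.63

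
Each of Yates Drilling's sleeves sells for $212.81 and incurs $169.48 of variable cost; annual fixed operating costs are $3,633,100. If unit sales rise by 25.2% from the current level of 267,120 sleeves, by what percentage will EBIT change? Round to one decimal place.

+36.7%

At 267,120 units, contribution = 267,120 × $43.33 = $11,574,309.60.
Operating income = contribution − fixed costs = $11,574,309.60 − $3,633,100 = $7,941,209.60.
DOL = contribution ÷ EBIT = $11,574,309.60 ÷ $7,941,209.60 = 1.4575.
Operating income changes by 1.4575 × +25.2% = +36.7%.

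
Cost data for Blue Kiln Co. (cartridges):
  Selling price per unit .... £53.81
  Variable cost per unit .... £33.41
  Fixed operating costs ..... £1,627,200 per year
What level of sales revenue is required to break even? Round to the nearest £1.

£4,292,139

Contribution margin per unit = £53.81 − £33.41 = £20.40, a CM ratio of £20.40 ÷ £53.81 = 0.3791.
Break-even sales = FC ÷ CM ratio = £1,627,200 × £53.81 / £20.40 = £4,292,139.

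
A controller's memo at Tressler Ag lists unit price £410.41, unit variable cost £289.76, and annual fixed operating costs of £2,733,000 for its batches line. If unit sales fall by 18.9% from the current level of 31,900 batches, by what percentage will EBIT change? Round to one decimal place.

Total contribution margin = 31,900 × £120.65 = £3,848,735.00.
Subtracting fixed costs: EBIT = £3,848,735.00 − £2,733,000 = £1,115,735.00.
DOL = contribution ÷ EBIT = £3,848,735.00 ÷ £1,115,735.00 = 3.4495.
So EBIT moves 3.4495 × (-18.9%) = -65.2%.

-65.2%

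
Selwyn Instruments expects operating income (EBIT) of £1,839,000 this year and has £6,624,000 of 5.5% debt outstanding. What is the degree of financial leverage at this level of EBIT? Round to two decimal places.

Annual interest charges come to £364,320.00.
Degree of financial leverage = EBIT / (EBIT − interest) = £1,839,000 / £1,474,680.00 = 1.2471.

1.25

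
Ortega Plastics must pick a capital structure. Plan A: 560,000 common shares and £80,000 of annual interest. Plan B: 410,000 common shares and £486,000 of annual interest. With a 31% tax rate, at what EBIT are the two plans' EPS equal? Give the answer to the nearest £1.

At indifference, (EBIT − 80,000)(1 − t)/560,000 = (EBIT − 486,000)(1 − t)/410,000.
Cancelling (1 − t) and cross-multiplying: 410,000·(EBIT − 80,000) = 560,000·(EBIT − 486,000).
Solving, EBIT = (486,000·560,000 − 80,000·410,000) / (560,000 − 410,000) = 239,360,000,000 / 150,000 = 1,595,733.33.

£1,595,733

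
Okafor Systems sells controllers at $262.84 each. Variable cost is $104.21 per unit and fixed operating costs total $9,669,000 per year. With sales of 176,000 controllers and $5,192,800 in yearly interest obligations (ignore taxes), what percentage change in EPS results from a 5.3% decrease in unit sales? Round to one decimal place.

-11.3%

Total contribution margin = 176,000 × $158.63 = $27,918,880.00.
Subtracting fixed costs: EBIT = $27,918,880.00 − $9,669,000 = $18,249,880.00.
Interest = $5,192,800.00, so EBIT − I = $13,057,080.00.
DCL = total CM / (EBIT − I) = $27,918,880.00 / $13,057,080.00 = 2.1382.
EPS therefore changes by 2.1382 × (-5.3%) = -11.3%.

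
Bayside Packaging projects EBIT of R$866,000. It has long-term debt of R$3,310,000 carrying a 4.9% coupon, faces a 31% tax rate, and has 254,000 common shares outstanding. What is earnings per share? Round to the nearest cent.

Interest = R$162,190.00, so EBT = R$866,000 − R$162,190.00 = R$703,810.00.
After tax at 31%: net income = R$703,810.00 × 0.69 = R$485,628.90.
EPS = R$485,628.90 ÷ 254,000 = R$1.91.

R$1.91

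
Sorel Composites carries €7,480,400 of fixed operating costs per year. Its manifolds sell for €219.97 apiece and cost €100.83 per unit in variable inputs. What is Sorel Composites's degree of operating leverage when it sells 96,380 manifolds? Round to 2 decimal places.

2.87

Total contribution margin = 96,380 × €119.14 = €11,482,713.20.
EBIT = €11,482,713.20 − €7,480,400 = €4,002,313.20.
DOL = contribution ÷ EBIT = €11,482,713.20 ÷ €4,002,313.20 = 2.8690.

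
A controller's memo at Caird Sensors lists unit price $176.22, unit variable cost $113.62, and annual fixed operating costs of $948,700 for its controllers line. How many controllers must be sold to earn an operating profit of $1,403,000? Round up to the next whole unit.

37,568 controllers

Contribution margin per unit = $176.22 − $113.62 = $62.60.
Required volume = (fixed costs + target profit) ÷ CM = ($948,700 + $1,403,000) ÷ $62.60 = 37,567.09, so 37,568 controllers.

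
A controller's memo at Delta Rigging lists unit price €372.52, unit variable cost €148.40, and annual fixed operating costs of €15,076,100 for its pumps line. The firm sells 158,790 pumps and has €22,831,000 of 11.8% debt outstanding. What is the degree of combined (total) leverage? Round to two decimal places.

At 158,790 units, contribution = 158,790 × €224.12 = €35,588,014.80.
Operating income = contribution − fixed costs = €35,588,014.80 − €15,076,100 = €20,511,914.80. Interest = €2,694,058.00.
DOL = €35,588,014.80 ÷ €20,511,914.80 = 1.7350; DFL = €20,511,914.80 ÷ €17,817,856.80 = 1.1512.
DCL = DOL × DFL = 1.7350 × 1.1512 = 1.9973.

2.00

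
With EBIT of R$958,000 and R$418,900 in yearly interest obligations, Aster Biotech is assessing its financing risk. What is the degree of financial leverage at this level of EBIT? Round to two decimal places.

1.78

Annual interest charges come to R$418,900.00.
DFL = EBIT ÷ (EBIT − I) = R$958,000 ÷ (R$958,000 − R$418,900.00) = R$958,000 ÷ R$539,100.00 = 1.7770.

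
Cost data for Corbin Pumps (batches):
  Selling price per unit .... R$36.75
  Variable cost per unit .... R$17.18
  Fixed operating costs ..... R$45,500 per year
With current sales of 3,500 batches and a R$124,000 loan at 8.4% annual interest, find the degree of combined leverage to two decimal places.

5.45

Total contribution margin = 3,500 × R$19.57 = R$68,495.00.
Operating income = contribution − fixed costs = R$68,495.00 − R$45,500 = R$22,995.00. Interest = R$10,416.00.
DOL = R$68,495.00 ÷ R$22,995.00 = 2.9787; DFL = R$22,995.00 ÷ R$12,579.00 = 1.8280.
Combined leverage = 2.9787 × 1.8280 = 5.4451.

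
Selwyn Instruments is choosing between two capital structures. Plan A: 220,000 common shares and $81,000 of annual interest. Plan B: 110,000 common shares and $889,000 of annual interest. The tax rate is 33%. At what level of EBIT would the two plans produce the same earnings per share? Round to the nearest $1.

$1,697,000

Set EPS_A = EPS_B: (EBIT − $81,000)(1 − 0.33) ÷ 220,000 = (EBIT − $889,000)(1 − 0.33) ÷ 110,000.
Cancelling (1 − t) and cross-multiplying: 110,000·(EBIT − 81,000) = 220,000·(EBIT − 889,000).
EBIT × (220,000 − 110,000) = 889,000 × 220,000 − 81,000 × 110,000 = 186,670,000,000, so EBIT = 186,670,000,000 ÷ 110,000 = 1,697,000.00.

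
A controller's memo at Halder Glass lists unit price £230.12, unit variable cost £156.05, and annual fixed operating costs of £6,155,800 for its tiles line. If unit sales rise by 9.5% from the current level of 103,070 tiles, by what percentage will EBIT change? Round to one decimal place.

+49.1%

Total contribution margin = 103,070 × £74.07 = £7,634,394.90.
Operating income = contribution − fixed costs = £7,634,394.90 − £6,155,800 = £1,478,594.90.
So DOL = total CM / EBIT = £7,634,394.90 / £1,478,594.90 = 5.1633.
Operating income changes by 5.1633 × +9.5% = +49.1%.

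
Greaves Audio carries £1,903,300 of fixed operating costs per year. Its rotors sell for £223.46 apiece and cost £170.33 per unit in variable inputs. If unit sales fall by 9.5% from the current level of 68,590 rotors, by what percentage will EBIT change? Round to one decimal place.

At 68,590 units, contribution = 68,590 × £53.13 = £3,644,186.70.
EBIT = £3,644,186.70 − £1,903,300 = £1,740,886.70.
Degree of operating leverage = £3,644,186.70 / £1,740,886.70 = 2.0933.
Operating income changes by 2.0933 × -9.5% = -19.9%.

-19.9%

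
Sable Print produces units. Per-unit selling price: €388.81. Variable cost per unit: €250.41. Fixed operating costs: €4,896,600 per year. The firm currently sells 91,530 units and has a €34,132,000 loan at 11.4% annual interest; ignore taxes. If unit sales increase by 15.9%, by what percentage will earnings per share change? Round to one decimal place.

Total contribution margin = 91,530 × €138.40 = €12,667,752.00.
EBIT = €12,667,752.00 − €4,896,600 = €7,771,152.00.
After interest of €3,891,048.00, pre-tax earnings = €3,880,104.00.
DCL = total CM / (EBIT − I) = €12,667,752.00 / €3,880,104.00 = 3.2648.
EPS therefore changes by 3.2648 × (+15.9%) = +51.9%.

+51.9%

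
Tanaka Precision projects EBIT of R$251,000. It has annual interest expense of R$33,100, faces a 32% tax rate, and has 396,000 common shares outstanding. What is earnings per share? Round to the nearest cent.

Pre-tax income = R$251,000 − R$33,100.00 = R$217,900.00.
Net income = R$217,900.00 × (1 − 0.32) = R$148,172.00.
Per share: R$148,172.00 / 396,000 shares = R$0.37.

R$0.37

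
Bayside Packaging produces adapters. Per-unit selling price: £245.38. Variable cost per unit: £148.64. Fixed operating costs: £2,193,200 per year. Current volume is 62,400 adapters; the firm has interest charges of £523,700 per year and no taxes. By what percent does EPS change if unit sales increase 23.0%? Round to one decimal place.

Total contribution margin = 62,400 × £96.74 = £6,036,576.00.
Operating income = contribution − fixed costs = £6,036,576.00 − £2,193,200 = £3,843,376.00.
Interest = £523,700.00, so EBIT − I = £3,319,676.00.
Degree of combined leverage = contribution ÷ (EBIT − I) = £6,036,576.00 ÷ £3,319,676.00 = 1.8184.
%ΔEPS = DCL × %ΔSales = 1.8184 × +23.0% = +41.8%.

+41.8%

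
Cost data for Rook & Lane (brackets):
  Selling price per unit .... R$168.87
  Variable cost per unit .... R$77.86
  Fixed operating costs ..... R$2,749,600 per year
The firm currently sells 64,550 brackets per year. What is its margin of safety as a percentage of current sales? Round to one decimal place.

53.2%

Contribution margin per unit = R$168.87 − R$77.86 = R$91.01. Break-even units = R$2,749,600 ÷ R$91.01 = 30,212.06; break-even revenue = 30,212.06 × R$168.87 = R$5,101,911.35.
Actual sales revenue = 64,550 × R$168.87 = R$10,900,558.50.
Margin of safety = (R$10,900,558.50 − R$5,101,911.35) ÷ R$10,900,558.50 = 53.2%.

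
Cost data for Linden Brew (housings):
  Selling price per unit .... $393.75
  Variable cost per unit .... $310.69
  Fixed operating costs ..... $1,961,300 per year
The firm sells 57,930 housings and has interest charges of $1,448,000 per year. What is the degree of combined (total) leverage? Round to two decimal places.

3.43

At 57,930 units, contribution = 57,930 × $83.06 = $4,811,665.80.
Operating income = contribution − fixed costs = $4,811,665.80 − $1,961,300 = $2,850,365.80. Interest = $1,448,000.00.
DOL = $4,811,665.80 ÷ $2,850,365.80 = 1.6881; DFL = $2,850,365.80 ÷ $1,402,365.80 = 2.0325.
DCL = DOL × DFL = 1.6881 × 2.0325 = 3.4311.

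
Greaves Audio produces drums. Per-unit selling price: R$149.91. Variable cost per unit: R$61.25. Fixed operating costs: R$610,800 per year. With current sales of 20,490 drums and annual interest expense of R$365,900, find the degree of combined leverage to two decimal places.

2.16

At 20,490 units, contribution = 20,490 × R$88.66 = R$1,816,643.40.
Operating income = contribution − fixed costs = R$1,816,643.40 − R$610,800 = R$1,205,843.40. Interest = R$365,900.00, so EBIT − I = R$839,943.40.
DCL = contribution ÷ (EBIT − I) = R$1,816,643.40 ÷ R$839,943.40 = 2.1628.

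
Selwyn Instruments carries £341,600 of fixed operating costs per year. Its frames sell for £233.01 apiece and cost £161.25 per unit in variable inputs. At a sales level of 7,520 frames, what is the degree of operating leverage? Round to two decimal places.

2.72

Total contribution margin = 7,520 × £71.76 = £539,635.20.
Operating income = contribution − fixed costs = £539,635.20 − £341,600 = £198,035.20.
So DOL = total CM / EBIT = £539,635.20 / £198,035.20 = 2.7249.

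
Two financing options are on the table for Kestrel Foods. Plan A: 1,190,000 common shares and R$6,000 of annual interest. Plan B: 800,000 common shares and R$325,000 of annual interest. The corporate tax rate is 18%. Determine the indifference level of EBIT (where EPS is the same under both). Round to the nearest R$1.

At indifference, (EBIT − 6,000)(1 − t)/1,190,000 = (EBIT − 325,000)(1 − t)/800,000.
Cancelling (1 − t) and cross-multiplying: 800,000·(EBIT − 6,000) = 1,190,000·(EBIT − 325,000).
EBIT × (1,190,000 − 800,000) = 325,000 × 1,190,000 − 6,000 × 800,000 = 381,950,000,000, so EBIT = 381,950,000,000 ÷ 390,000 = 979,358.97.

R$979,359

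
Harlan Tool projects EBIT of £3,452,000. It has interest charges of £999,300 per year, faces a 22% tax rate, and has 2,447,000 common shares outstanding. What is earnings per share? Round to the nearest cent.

£0.78

Interest = £999,300.00, so EBT = £3,452,000 − £999,300.00 = £2,452,700.00.
Net income = £2,452,700.00 × (1 − 0.22) = £1,913,106.00.
EPS = £1,913,106.00 ÷ 2,447,000 = £0.78.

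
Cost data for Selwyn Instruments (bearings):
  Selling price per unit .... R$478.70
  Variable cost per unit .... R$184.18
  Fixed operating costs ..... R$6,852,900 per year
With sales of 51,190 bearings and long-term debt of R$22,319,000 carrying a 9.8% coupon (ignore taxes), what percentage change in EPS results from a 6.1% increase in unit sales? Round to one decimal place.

Total contribution margin = 51,190 × R$294.52 = R$15,076,478.80.
Operating income = contribution − fixed costs = R$15,076,478.80 − R$6,852,900 = R$8,223,578.80.
Interest = R$2,187,262.00, so EBIT − I = R$6,036,316.80.
DCL = total CM / (EBIT − I) = R$15,076,478.80 / R$6,036,316.80 = 2.4976.
EPS therefore changes by 2.4976 × (+6.1%) = +15.2%.

+15.2%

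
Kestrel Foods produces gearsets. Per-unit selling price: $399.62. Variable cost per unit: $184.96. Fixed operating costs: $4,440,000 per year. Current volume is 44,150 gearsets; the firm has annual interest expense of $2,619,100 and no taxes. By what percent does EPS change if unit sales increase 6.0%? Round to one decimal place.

Total contribution margin = 44,150 × $214.66 = $9,477,239.00.
EBIT = $9,477,239.00 − $4,440,000 = $5,037,239.00.
After interest of $2,619,100.00, pre-tax earnings = $2,418,139.00.
DCL = total CM / (EBIT − I) = $9,477,239.00 / $2,418,139.00 = 3.9192.
EPS therefore changes by 3.9192 × (+6.0%) = +23.5%.

+23.5%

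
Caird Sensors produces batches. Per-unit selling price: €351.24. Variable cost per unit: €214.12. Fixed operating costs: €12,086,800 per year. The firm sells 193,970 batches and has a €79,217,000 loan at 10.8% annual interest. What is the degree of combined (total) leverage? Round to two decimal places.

4.47

Total contribution margin = 193,970 × €137.12 = €26,597,166.40.
Subtracting fixed costs: EBIT = €26,597,166.40 − €12,086,800 = €14,510,366.40. Interest = €8,555,436.00, so EBIT − I = €5,954,930.40.
Degree of total leverage = total CM / (EBIT − interest) = €26,597,166.40 / €5,954,930.40 = 4.4664.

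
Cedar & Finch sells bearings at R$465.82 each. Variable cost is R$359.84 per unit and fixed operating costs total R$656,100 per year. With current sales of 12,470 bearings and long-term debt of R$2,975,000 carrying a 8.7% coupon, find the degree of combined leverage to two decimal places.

3.25

Contribution at this volume is 12,470 × R$105.98 = R$1,321,570.60.
Subtracting fixed costs: EBIT = R$1,321,570.60 − R$656,100 = R$665,470.60. Interest = R$258,825.00, so EBIT − I = R$406,645.60.
DCL = contribution ÷ (EBIT − I) = R$1,321,570.60 ÷ R$406,645.60 = 3.2499.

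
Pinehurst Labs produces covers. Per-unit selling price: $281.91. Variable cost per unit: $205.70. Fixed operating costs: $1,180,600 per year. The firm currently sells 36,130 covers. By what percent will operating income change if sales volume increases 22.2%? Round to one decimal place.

+38.9%

Contribution at this volume is 36,130 × $76.21 = $2,753,467.30.
Subtracting fixed costs: EBIT = $2,753,467.30 − $1,180,600 = $1,572,867.30.
Degree of operating leverage = $2,753,467.30 / $1,572,867.30 = 1.7506.
%ΔEBIT = DOL × %ΔSales = 1.7506 × +22.2% = +38.9%.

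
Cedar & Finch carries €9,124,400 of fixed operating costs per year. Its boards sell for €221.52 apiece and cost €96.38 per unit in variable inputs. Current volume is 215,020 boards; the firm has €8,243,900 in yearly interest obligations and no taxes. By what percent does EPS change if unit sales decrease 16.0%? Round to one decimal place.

-45.1%

At 215,020 units, contribution = 215,020 × €125.14 = €26,907,602.80.
EBIT = €26,907,602.80 − €9,124,400 = €17,783,202.80.
Interest = €8,243,900.00, so EBIT − I = €9,539,302.80.
Degree of combined leverage = contribution ÷ (EBIT − I) = €26,907,602.80 ÷ €9,539,302.80 = 2.8207.
%ΔEPS = DCL × %ΔSales = 2.8207 × -16.0% = -45.1%.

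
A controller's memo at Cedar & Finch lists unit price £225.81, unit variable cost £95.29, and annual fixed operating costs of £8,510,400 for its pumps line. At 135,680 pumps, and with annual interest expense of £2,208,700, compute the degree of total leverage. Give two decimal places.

2.53

Contribution at this volume is 135,680 × £130.52 = £17,708,953.60.
EBIT = £17,708,953.60 − £8,510,400 = £9,198,553.60. Interest = £2,208,700.00, so EBIT − I = £6,989,853.60.
Degree of total leverage = total CM / (EBIT − interest) = £17,708,953.60 / £6,989,853.60 = 2.5335.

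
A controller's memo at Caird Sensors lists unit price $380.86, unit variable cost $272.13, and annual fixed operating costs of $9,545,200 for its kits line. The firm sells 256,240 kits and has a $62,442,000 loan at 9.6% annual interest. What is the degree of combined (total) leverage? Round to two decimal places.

Total contribution margin = 256,240 × $108.73 = $27,860,975.20.
Subtracting fixed costs: EBIT = $27,860,975.20 − $9,545,200 = $18,315,775.20. Interest = $5,994,432.00.
DOL = $27,860,975.20 ÷ $18,315,775.20 = 1.5211; DFL = $18,315,775.20 ÷ $12,321,343.20 = 1.4865.
Combined leverage = 1.5211 × 1.4865 = 2.2611.

2.26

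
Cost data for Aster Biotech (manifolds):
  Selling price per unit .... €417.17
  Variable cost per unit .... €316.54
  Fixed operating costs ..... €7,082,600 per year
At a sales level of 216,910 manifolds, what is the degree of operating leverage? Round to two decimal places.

1.48

At 216,910 units, contribution = 216,910 × €100.63 = €21,827,653.30.
EBIT = €21,827,653.30 − €7,082,600 = €14,745,053.30.
So DOL = total CM / EBIT = €21,827,653.30 / €14,745,053.30 = 1.4803.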